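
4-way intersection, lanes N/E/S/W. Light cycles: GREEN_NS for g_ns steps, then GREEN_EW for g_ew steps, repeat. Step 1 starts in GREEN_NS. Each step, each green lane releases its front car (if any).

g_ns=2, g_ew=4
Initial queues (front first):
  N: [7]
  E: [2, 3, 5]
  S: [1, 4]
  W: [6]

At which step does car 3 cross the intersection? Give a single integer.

Step 1 [NS]: N:car7-GO,E:wait,S:car1-GO,W:wait | queues: N=0 E=3 S=1 W=1
Step 2 [NS]: N:empty,E:wait,S:car4-GO,W:wait | queues: N=0 E=3 S=0 W=1
Step 3 [EW]: N:wait,E:car2-GO,S:wait,W:car6-GO | queues: N=0 E=2 S=0 W=0
Step 4 [EW]: N:wait,E:car3-GO,S:wait,W:empty | queues: N=0 E=1 S=0 W=0
Step 5 [EW]: N:wait,E:car5-GO,S:wait,W:empty | queues: N=0 E=0 S=0 W=0
Car 3 crosses at step 4

4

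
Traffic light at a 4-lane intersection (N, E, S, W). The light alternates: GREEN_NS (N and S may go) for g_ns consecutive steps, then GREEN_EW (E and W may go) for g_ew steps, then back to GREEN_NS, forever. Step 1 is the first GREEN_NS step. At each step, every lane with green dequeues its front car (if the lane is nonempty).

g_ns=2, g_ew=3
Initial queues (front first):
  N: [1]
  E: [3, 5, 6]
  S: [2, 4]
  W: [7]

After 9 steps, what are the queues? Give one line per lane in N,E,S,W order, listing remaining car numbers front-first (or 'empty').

Step 1 [NS]: N:car1-GO,E:wait,S:car2-GO,W:wait | queues: N=0 E=3 S=1 W=1
Step 2 [NS]: N:empty,E:wait,S:car4-GO,W:wait | queues: N=0 E=3 S=0 W=1
Step 3 [EW]: N:wait,E:car3-GO,S:wait,W:car7-GO | queues: N=0 E=2 S=0 W=0
Step 4 [EW]: N:wait,E:car5-GO,S:wait,W:empty | queues: N=0 E=1 S=0 W=0
Step 5 [EW]: N:wait,E:car6-GO,S:wait,W:empty | queues: N=0 E=0 S=0 W=0

N: empty
E: empty
S: empty
W: empty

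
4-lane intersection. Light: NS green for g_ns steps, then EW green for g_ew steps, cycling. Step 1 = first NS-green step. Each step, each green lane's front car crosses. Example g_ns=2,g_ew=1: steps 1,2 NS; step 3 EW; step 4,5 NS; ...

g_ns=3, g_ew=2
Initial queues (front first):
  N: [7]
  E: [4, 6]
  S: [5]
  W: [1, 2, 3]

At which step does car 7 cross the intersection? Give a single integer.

Step 1 [NS]: N:car7-GO,E:wait,S:car5-GO,W:wait | queues: N=0 E=2 S=0 W=3
Step 2 [NS]: N:empty,E:wait,S:empty,W:wait | queues: N=0 E=2 S=0 W=3
Step 3 [NS]: N:empty,E:wait,S:empty,W:wait | queues: N=0 E=2 S=0 W=3
Step 4 [EW]: N:wait,E:car4-GO,S:wait,W:car1-GO | queues: N=0 E=1 S=0 W=2
Step 5 [EW]: N:wait,E:car6-GO,S:wait,W:car2-GO | queues: N=0 E=0 S=0 W=1
Step 6 [NS]: N:empty,E:wait,S:empty,W:wait | queues: N=0 E=0 S=0 W=1
Step 7 [NS]: N:empty,E:wait,S:empty,W:wait | queues: N=0 E=0 S=0 W=1
Step 8 [NS]: N:empty,E:wait,S:empty,W:wait | queues: N=0 E=0 S=0 W=1
Step 9 [EW]: N:wait,E:empty,S:wait,W:car3-GO | queues: N=0 E=0 S=0 W=0
Car 7 crosses at step 1

1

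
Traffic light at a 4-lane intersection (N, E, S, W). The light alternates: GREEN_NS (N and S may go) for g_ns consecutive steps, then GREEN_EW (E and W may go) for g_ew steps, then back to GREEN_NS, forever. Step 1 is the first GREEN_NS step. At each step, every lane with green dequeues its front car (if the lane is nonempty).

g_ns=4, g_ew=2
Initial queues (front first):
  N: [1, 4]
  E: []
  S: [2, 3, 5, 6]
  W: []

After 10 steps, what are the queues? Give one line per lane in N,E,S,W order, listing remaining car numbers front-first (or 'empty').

Step 1 [NS]: N:car1-GO,E:wait,S:car2-GO,W:wait | queues: N=1 E=0 S=3 W=0
Step 2 [NS]: N:car4-GO,E:wait,S:car3-GO,W:wait | queues: N=0 E=0 S=2 W=0
Step 3 [NS]: N:empty,E:wait,S:car5-GO,W:wait | queues: N=0 E=0 S=1 W=0
Step 4 [NS]: N:empty,E:wait,S:car6-GO,W:wait | queues: N=0 E=0 S=0 W=0

N: empty
E: empty
S: empty
W: empty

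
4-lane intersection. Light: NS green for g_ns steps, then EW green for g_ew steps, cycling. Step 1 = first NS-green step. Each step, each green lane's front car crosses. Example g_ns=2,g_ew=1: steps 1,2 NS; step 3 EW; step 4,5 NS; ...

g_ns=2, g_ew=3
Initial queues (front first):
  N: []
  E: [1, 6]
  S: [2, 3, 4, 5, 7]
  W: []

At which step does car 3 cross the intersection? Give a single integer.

Step 1 [NS]: N:empty,E:wait,S:car2-GO,W:wait | queues: N=0 E=2 S=4 W=0
Step 2 [NS]: N:empty,E:wait,S:car3-GO,W:wait | queues: N=0 E=2 S=3 W=0
Step 3 [EW]: N:wait,E:car1-GO,S:wait,W:empty | queues: N=0 E=1 S=3 W=0
Step 4 [EW]: N:wait,E:car6-GO,S:wait,W:empty | queues: N=0 E=0 S=3 W=0
Step 5 [EW]: N:wait,E:empty,S:wait,W:empty | queues: N=0 E=0 S=3 W=0
Step 6 [NS]: N:empty,E:wait,S:car4-GO,W:wait | queues: N=0 E=0 S=2 W=0
Step 7 [NS]: N:empty,E:wait,S:car5-GO,W:wait | queues: N=0 E=0 S=1 W=0
Step 8 [EW]: N:wait,E:empty,S:wait,W:empty | queues: N=0 E=0 S=1 W=0
Step 9 [EW]: N:wait,E:empty,S:wait,W:empty | queues: N=0 E=0 S=1 W=0
Step 10 [EW]: N:wait,E:empty,S:wait,W:empty | queues: N=0 E=0 S=1 W=0
Step 11 [NS]: N:empty,E:wait,S:car7-GO,W:wait | queues: N=0 E=0 S=0 W=0
Car 3 crosses at step 2

2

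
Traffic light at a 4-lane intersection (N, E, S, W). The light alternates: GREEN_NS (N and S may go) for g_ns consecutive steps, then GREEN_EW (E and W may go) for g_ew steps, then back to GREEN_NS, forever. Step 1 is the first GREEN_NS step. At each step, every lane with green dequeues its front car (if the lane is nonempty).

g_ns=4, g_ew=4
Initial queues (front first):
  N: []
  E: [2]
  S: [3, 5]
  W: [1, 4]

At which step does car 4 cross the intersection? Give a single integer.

Step 1 [NS]: N:empty,E:wait,S:car3-GO,W:wait | queues: N=0 E=1 S=1 W=2
Step 2 [NS]: N:empty,E:wait,S:car5-GO,W:wait | queues: N=0 E=1 S=0 W=2
Step 3 [NS]: N:empty,E:wait,S:empty,W:wait | queues: N=0 E=1 S=0 W=2
Step 4 [NS]: N:empty,E:wait,S:empty,W:wait | queues: N=0 E=1 S=0 W=2
Step 5 [EW]: N:wait,E:car2-GO,S:wait,W:car1-GO | queues: N=0 E=0 S=0 W=1
Step 6 [EW]: N:wait,E:empty,S:wait,W:car4-GO | queues: N=0 E=0 S=0 W=0
Car 4 crosses at step 6

6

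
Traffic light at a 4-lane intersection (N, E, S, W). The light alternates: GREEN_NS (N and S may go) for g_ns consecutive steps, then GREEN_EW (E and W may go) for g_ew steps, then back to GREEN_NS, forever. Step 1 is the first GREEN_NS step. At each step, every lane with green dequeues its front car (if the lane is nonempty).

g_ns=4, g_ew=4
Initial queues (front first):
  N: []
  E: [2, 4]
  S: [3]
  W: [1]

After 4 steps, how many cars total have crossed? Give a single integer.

Answer: 1

Derivation:
Step 1 [NS]: N:empty,E:wait,S:car3-GO,W:wait | queues: N=0 E=2 S=0 W=1
Step 2 [NS]: N:empty,E:wait,S:empty,W:wait | queues: N=0 E=2 S=0 W=1
Step 3 [NS]: N:empty,E:wait,S:empty,W:wait | queues: N=0 E=2 S=0 W=1
Step 4 [NS]: N:empty,E:wait,S:empty,W:wait | queues: N=0 E=2 S=0 W=1
Cars crossed by step 4: 1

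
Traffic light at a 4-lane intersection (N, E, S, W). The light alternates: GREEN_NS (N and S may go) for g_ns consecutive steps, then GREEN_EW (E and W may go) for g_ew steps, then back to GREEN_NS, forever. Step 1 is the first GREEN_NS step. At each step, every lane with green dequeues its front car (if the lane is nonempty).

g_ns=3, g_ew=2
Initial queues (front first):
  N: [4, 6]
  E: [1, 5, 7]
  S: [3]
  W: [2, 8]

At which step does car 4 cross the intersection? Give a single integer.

Step 1 [NS]: N:car4-GO,E:wait,S:car3-GO,W:wait | queues: N=1 E=3 S=0 W=2
Step 2 [NS]: N:car6-GO,E:wait,S:empty,W:wait | queues: N=0 E=3 S=0 W=2
Step 3 [NS]: N:empty,E:wait,S:empty,W:wait | queues: N=0 E=3 S=0 W=2
Step 4 [EW]: N:wait,E:car1-GO,S:wait,W:car2-GO | queues: N=0 E=2 S=0 W=1
Step 5 [EW]: N:wait,E:car5-GO,S:wait,W:car8-GO | queues: N=0 E=1 S=0 W=0
Step 6 [NS]: N:empty,E:wait,S:empty,W:wait | queues: N=0 E=1 S=0 W=0
Step 7 [NS]: N:empty,E:wait,S:empty,W:wait | queues: N=0 E=1 S=0 W=0
Step 8 [NS]: N:empty,E:wait,S:empty,W:wait | queues: N=0 E=1 S=0 W=0
Step 9 [EW]: N:wait,E:car7-GO,S:wait,W:empty | queues: N=0 E=0 S=0 W=0
Car 4 crosses at step 1

1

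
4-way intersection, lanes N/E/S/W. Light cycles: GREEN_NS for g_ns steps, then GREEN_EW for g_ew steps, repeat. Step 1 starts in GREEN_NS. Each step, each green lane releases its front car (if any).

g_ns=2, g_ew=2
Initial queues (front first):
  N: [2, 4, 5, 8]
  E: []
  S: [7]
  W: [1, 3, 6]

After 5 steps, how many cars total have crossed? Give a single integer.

Step 1 [NS]: N:car2-GO,E:wait,S:car7-GO,W:wait | queues: N=3 E=0 S=0 W=3
Step 2 [NS]: N:car4-GO,E:wait,S:empty,W:wait | queues: N=2 E=0 S=0 W=3
Step 3 [EW]: N:wait,E:empty,S:wait,W:car1-GO | queues: N=2 E=0 S=0 W=2
Step 4 [EW]: N:wait,E:empty,S:wait,W:car3-GO | queues: N=2 E=0 S=0 W=1
Step 5 [NS]: N:car5-GO,E:wait,S:empty,W:wait | queues: N=1 E=0 S=0 W=1
Cars crossed by step 5: 6

Answer: 6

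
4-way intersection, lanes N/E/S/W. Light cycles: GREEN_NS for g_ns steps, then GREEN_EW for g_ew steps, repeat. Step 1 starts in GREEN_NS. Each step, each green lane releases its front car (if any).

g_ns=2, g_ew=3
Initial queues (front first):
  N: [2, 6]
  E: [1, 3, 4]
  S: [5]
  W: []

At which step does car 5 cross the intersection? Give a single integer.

Step 1 [NS]: N:car2-GO,E:wait,S:car5-GO,W:wait | queues: N=1 E=3 S=0 W=0
Step 2 [NS]: N:car6-GO,E:wait,S:empty,W:wait | queues: N=0 E=3 S=0 W=0
Step 3 [EW]: N:wait,E:car1-GO,S:wait,W:empty | queues: N=0 E=2 S=0 W=0
Step 4 [EW]: N:wait,E:car3-GO,S:wait,W:empty | queues: N=0 E=1 S=0 W=0
Step 5 [EW]: N:wait,E:car4-GO,S:wait,W:empty | queues: N=0 E=0 S=0 W=0
Car 5 crosses at step 1

1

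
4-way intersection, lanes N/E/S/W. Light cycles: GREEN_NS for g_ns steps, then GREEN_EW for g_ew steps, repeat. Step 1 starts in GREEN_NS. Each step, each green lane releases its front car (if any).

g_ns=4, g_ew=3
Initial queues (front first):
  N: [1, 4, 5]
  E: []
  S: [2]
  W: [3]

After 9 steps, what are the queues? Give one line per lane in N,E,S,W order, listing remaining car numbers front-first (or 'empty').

Step 1 [NS]: N:car1-GO,E:wait,S:car2-GO,W:wait | queues: N=2 E=0 S=0 W=1
Step 2 [NS]: N:car4-GO,E:wait,S:empty,W:wait | queues: N=1 E=0 S=0 W=1
Step 3 [NS]: N:car5-GO,E:wait,S:empty,W:wait | queues: N=0 E=0 S=0 W=1
Step 4 [NS]: N:empty,E:wait,S:empty,W:wait | queues: N=0 E=0 S=0 W=1
Step 5 [EW]: N:wait,E:empty,S:wait,W:car3-GO | queues: N=0 E=0 S=0 W=0

N: empty
E: empty
S: empty
W: empty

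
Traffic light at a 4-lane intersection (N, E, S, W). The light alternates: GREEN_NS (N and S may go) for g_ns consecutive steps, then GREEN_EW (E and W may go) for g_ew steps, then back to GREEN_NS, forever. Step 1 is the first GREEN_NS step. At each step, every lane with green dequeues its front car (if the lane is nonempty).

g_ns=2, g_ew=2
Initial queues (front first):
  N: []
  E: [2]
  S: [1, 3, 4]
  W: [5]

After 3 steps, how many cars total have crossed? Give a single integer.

Answer: 4

Derivation:
Step 1 [NS]: N:empty,E:wait,S:car1-GO,W:wait | queues: N=0 E=1 S=2 W=1
Step 2 [NS]: N:empty,E:wait,S:car3-GO,W:wait | queues: N=0 E=1 S=1 W=1
Step 3 [EW]: N:wait,E:car2-GO,S:wait,W:car5-GO | queues: N=0 E=0 S=1 W=0
Cars crossed by step 3: 4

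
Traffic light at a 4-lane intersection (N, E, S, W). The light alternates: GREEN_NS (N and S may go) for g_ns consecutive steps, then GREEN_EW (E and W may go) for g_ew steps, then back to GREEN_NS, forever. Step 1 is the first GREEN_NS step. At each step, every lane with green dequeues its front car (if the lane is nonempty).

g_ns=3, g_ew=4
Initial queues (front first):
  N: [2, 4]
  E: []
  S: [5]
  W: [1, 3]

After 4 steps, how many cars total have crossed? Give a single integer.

Answer: 4

Derivation:
Step 1 [NS]: N:car2-GO,E:wait,S:car5-GO,W:wait | queues: N=1 E=0 S=0 W=2
Step 2 [NS]: N:car4-GO,E:wait,S:empty,W:wait | queues: N=0 E=0 S=0 W=2
Step 3 [NS]: N:empty,E:wait,S:empty,W:wait | queues: N=0 E=0 S=0 W=2
Step 4 [EW]: N:wait,E:empty,S:wait,W:car1-GO | queues: N=0 E=0 S=0 W=1
Cars crossed by step 4: 4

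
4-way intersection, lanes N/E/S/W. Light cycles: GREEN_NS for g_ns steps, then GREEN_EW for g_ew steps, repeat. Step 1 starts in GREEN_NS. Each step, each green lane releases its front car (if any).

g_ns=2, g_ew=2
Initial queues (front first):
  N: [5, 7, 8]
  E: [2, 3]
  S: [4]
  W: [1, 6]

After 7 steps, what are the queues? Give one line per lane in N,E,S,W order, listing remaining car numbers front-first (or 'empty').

Step 1 [NS]: N:car5-GO,E:wait,S:car4-GO,W:wait | queues: N=2 E=2 S=0 W=2
Step 2 [NS]: N:car7-GO,E:wait,S:empty,W:wait | queues: N=1 E=2 S=0 W=2
Step 3 [EW]: N:wait,E:car2-GO,S:wait,W:car1-GO | queues: N=1 E=1 S=0 W=1
Step 4 [EW]: N:wait,E:car3-GO,S:wait,W:car6-GO | queues: N=1 E=0 S=0 W=0
Step 5 [NS]: N:car8-GO,E:wait,S:empty,W:wait | queues: N=0 E=0 S=0 W=0

N: empty
E: empty
S: empty
W: empty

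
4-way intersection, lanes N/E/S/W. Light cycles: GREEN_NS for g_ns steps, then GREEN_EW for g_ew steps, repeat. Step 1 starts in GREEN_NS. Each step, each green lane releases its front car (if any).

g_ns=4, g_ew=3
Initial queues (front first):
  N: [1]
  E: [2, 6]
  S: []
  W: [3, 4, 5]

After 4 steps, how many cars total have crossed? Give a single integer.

Answer: 1

Derivation:
Step 1 [NS]: N:car1-GO,E:wait,S:empty,W:wait | queues: N=0 E=2 S=0 W=3
Step 2 [NS]: N:empty,E:wait,S:empty,W:wait | queues: N=0 E=2 S=0 W=3
Step 3 [NS]: N:empty,E:wait,S:empty,W:wait | queues: N=0 E=2 S=0 W=3
Step 4 [NS]: N:empty,E:wait,S:empty,W:wait | queues: N=0 E=2 S=0 W=3
Cars crossed by step 4: 1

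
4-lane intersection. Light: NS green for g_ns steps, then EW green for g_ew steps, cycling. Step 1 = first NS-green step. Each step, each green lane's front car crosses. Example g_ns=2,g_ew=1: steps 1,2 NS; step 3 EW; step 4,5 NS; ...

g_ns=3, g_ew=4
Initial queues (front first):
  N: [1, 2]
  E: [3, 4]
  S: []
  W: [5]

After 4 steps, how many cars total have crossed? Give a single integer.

Step 1 [NS]: N:car1-GO,E:wait,S:empty,W:wait | queues: N=1 E=2 S=0 W=1
Step 2 [NS]: N:car2-GO,E:wait,S:empty,W:wait | queues: N=0 E=2 S=0 W=1
Step 3 [NS]: N:empty,E:wait,S:empty,W:wait | queues: N=0 E=2 S=0 W=1
Step 4 [EW]: N:wait,E:car3-GO,S:wait,W:car5-GO | queues: N=0 E=1 S=0 W=0
Cars crossed by step 4: 4

Answer: 4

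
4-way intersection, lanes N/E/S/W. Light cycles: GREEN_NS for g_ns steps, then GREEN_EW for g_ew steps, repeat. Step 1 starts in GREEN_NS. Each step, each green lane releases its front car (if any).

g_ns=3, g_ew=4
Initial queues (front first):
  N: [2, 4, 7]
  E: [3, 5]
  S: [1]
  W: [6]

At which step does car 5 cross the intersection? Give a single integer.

Step 1 [NS]: N:car2-GO,E:wait,S:car1-GO,W:wait | queues: N=2 E=2 S=0 W=1
Step 2 [NS]: N:car4-GO,E:wait,S:empty,W:wait | queues: N=1 E=2 S=0 W=1
Step 3 [NS]: N:car7-GO,E:wait,S:empty,W:wait | queues: N=0 E=2 S=0 W=1
Step 4 [EW]: N:wait,E:car3-GO,S:wait,W:car6-GO | queues: N=0 E=1 S=0 W=0
Step 5 [EW]: N:wait,E:car5-GO,S:wait,W:empty | queues: N=0 E=0 S=0 W=0
Car 5 crosses at step 5

5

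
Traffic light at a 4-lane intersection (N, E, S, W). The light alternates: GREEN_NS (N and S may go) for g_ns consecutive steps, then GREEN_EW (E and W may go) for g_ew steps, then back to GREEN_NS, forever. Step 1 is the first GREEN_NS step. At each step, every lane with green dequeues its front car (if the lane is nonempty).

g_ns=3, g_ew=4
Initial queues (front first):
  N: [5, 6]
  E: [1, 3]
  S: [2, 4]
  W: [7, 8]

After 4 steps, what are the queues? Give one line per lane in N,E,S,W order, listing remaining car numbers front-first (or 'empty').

Step 1 [NS]: N:car5-GO,E:wait,S:car2-GO,W:wait | queues: N=1 E=2 S=1 W=2
Step 2 [NS]: N:car6-GO,E:wait,S:car4-GO,W:wait | queues: N=0 E=2 S=0 W=2
Step 3 [NS]: N:empty,E:wait,S:empty,W:wait | queues: N=0 E=2 S=0 W=2
Step 4 [EW]: N:wait,E:car1-GO,S:wait,W:car7-GO | queues: N=0 E=1 S=0 W=1

N: empty
E: 3
S: empty
W: 8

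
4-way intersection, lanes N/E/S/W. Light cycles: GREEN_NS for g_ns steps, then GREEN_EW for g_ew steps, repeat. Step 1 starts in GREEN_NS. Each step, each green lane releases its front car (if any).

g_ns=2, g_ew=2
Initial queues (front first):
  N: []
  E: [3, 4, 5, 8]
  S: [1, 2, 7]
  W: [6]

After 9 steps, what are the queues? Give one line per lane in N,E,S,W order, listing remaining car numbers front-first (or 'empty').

Step 1 [NS]: N:empty,E:wait,S:car1-GO,W:wait | queues: N=0 E=4 S=2 W=1
Step 2 [NS]: N:empty,E:wait,S:car2-GO,W:wait | queues: N=0 E=4 S=1 W=1
Step 3 [EW]: N:wait,E:car3-GO,S:wait,W:car6-GO | queues: N=0 E=3 S=1 W=0
Step 4 [EW]: N:wait,E:car4-GO,S:wait,W:empty | queues: N=0 E=2 S=1 W=0
Step 5 [NS]: N:empty,E:wait,S:car7-GO,W:wait | queues: N=0 E=2 S=0 W=0
Step 6 [NS]: N:empty,E:wait,S:empty,W:wait | queues: N=0 E=2 S=0 W=0
Step 7 [EW]: N:wait,E:car5-GO,S:wait,W:empty | queues: N=0 E=1 S=0 W=0
Step 8 [EW]: N:wait,E:car8-GO,S:wait,W:empty | queues: N=0 E=0 S=0 W=0

N: empty
E: empty
S: empty
W: empty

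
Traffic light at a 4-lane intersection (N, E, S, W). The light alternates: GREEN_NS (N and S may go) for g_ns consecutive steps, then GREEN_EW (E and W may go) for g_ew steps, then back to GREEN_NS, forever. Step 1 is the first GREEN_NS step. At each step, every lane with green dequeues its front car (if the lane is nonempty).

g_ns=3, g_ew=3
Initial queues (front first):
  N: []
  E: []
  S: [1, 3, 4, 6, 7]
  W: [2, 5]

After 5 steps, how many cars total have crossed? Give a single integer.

Step 1 [NS]: N:empty,E:wait,S:car1-GO,W:wait | queues: N=0 E=0 S=4 W=2
Step 2 [NS]: N:empty,E:wait,S:car3-GO,W:wait | queues: N=0 E=0 S=3 W=2
Step 3 [NS]: N:empty,E:wait,S:car4-GO,W:wait | queues: N=0 E=0 S=2 W=2
Step 4 [EW]: N:wait,E:empty,S:wait,W:car2-GO | queues: N=0 E=0 S=2 W=1
Step 5 [EW]: N:wait,E:empty,S:wait,W:car5-GO | queues: N=0 E=0 S=2 W=0
Cars crossed by step 5: 5

Answer: 5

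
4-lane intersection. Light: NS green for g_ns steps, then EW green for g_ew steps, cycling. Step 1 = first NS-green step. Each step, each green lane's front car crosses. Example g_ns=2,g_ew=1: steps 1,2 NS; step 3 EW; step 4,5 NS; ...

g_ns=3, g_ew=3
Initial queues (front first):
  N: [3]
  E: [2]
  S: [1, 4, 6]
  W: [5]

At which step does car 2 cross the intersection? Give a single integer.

Step 1 [NS]: N:car3-GO,E:wait,S:car1-GO,W:wait | queues: N=0 E=1 S=2 W=1
Step 2 [NS]: N:empty,E:wait,S:car4-GO,W:wait | queues: N=0 E=1 S=1 W=1
Step 3 [NS]: N:empty,E:wait,S:car6-GO,W:wait | queues: N=0 E=1 S=0 W=1
Step 4 [EW]: N:wait,E:car2-GO,S:wait,W:car5-GO | queues: N=0 E=0 S=0 W=0
Car 2 crosses at step 4

4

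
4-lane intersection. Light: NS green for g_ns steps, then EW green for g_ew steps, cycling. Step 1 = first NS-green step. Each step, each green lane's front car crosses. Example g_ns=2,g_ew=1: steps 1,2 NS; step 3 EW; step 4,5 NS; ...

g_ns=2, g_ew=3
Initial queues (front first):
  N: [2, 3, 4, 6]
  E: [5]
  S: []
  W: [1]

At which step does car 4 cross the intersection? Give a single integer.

Step 1 [NS]: N:car2-GO,E:wait,S:empty,W:wait | queues: N=3 E=1 S=0 W=1
Step 2 [NS]: N:car3-GO,E:wait,S:empty,W:wait | queues: N=2 E=1 S=0 W=1
Step 3 [EW]: N:wait,E:car5-GO,S:wait,W:car1-GO | queues: N=2 E=0 S=0 W=0
Step 4 [EW]: N:wait,E:empty,S:wait,W:empty | queues: N=2 E=0 S=0 W=0
Step 5 [EW]: N:wait,E:empty,S:wait,W:empty | queues: N=2 E=0 S=0 W=0
Step 6 [NS]: N:car4-GO,E:wait,S:empty,W:wait | queues: N=1 E=0 S=0 W=0
Step 7 [NS]: N:car6-GO,E:wait,S:empty,W:wait | queues: N=0 E=0 S=0 W=0
Car 4 crosses at step 6

6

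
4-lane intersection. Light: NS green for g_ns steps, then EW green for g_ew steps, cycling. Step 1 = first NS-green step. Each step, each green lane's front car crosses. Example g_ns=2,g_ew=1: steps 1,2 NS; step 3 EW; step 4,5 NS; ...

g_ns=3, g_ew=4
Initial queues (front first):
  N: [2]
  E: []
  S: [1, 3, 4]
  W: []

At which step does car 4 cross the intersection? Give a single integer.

Step 1 [NS]: N:car2-GO,E:wait,S:car1-GO,W:wait | queues: N=0 E=0 S=2 W=0
Step 2 [NS]: N:empty,E:wait,S:car3-GO,W:wait | queues: N=0 E=0 S=1 W=0
Step 3 [NS]: N:empty,E:wait,S:car4-GO,W:wait | queues: N=0 E=0 S=0 W=0
Car 4 crosses at step 3

3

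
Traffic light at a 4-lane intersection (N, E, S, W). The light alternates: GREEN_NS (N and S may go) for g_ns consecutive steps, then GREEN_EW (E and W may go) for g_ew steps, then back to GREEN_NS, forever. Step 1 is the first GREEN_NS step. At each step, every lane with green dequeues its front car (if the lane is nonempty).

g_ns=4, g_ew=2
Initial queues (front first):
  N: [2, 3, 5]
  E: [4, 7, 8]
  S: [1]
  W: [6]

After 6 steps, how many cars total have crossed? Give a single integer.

Step 1 [NS]: N:car2-GO,E:wait,S:car1-GO,W:wait | queues: N=2 E=3 S=0 W=1
Step 2 [NS]: N:car3-GO,E:wait,S:empty,W:wait | queues: N=1 E=3 S=0 W=1
Step 3 [NS]: N:car5-GO,E:wait,S:empty,W:wait | queues: N=0 E=3 S=0 W=1
Step 4 [NS]: N:empty,E:wait,S:empty,W:wait | queues: N=0 E=3 S=0 W=1
Step 5 [EW]: N:wait,E:car4-GO,S:wait,W:car6-GO | queues: N=0 E=2 S=0 W=0
Step 6 [EW]: N:wait,E:car7-GO,S:wait,W:empty | queues: N=0 E=1 S=0 W=0
Cars crossed by step 6: 7

Answer: 7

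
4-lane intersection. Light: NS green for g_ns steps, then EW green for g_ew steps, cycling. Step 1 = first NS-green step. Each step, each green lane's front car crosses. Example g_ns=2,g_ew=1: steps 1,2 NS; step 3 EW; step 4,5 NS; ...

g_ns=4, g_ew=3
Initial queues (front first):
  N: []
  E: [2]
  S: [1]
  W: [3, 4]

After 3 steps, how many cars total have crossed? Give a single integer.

Step 1 [NS]: N:empty,E:wait,S:car1-GO,W:wait | queues: N=0 E=1 S=0 W=2
Step 2 [NS]: N:empty,E:wait,S:empty,W:wait | queues: N=0 E=1 S=0 W=2
Step 3 [NS]: N:empty,E:wait,S:empty,W:wait | queues: N=0 E=1 S=0 W=2
Cars crossed by step 3: 1

Answer: 1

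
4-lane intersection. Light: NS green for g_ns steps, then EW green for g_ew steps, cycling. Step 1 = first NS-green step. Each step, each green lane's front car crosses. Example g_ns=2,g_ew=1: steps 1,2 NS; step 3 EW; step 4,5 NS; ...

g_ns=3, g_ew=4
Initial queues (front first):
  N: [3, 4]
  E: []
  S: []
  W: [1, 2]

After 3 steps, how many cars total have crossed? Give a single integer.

Answer: 2

Derivation:
Step 1 [NS]: N:car3-GO,E:wait,S:empty,W:wait | queues: N=1 E=0 S=0 W=2
Step 2 [NS]: N:car4-GO,E:wait,S:empty,W:wait | queues: N=0 E=0 S=0 W=2
Step 3 [NS]: N:empty,E:wait,S:empty,W:wait | queues: N=0 E=0 S=0 W=2
Cars crossed by step 3: 2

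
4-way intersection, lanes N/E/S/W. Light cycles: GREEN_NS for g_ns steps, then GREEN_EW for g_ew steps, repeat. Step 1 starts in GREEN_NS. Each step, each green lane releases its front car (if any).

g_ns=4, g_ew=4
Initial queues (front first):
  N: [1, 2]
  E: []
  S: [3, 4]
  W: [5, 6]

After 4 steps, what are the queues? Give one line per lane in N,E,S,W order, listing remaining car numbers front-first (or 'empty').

Step 1 [NS]: N:car1-GO,E:wait,S:car3-GO,W:wait | queues: N=1 E=0 S=1 W=2
Step 2 [NS]: N:car2-GO,E:wait,S:car4-GO,W:wait | queues: N=0 E=0 S=0 W=2
Step 3 [NS]: N:empty,E:wait,S:empty,W:wait | queues: N=0 E=0 S=0 W=2
Step 4 [NS]: N:empty,E:wait,S:empty,W:wait | queues: N=0 E=0 S=0 W=2

N: empty
E: empty
S: empty
W: 5 6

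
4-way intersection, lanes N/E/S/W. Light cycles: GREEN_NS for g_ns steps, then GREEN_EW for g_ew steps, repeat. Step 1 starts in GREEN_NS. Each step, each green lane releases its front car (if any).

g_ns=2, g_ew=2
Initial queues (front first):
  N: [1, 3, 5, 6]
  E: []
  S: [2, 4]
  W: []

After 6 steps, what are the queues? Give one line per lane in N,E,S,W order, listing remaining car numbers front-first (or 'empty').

Step 1 [NS]: N:car1-GO,E:wait,S:car2-GO,W:wait | queues: N=3 E=0 S=1 W=0
Step 2 [NS]: N:car3-GO,E:wait,S:car4-GO,W:wait | queues: N=2 E=0 S=0 W=0
Step 3 [EW]: N:wait,E:empty,S:wait,W:empty | queues: N=2 E=0 S=0 W=0
Step 4 [EW]: N:wait,E:empty,S:wait,W:empty | queues: N=2 E=0 S=0 W=0
Step 5 [NS]: N:car5-GO,E:wait,S:empty,W:wait | queues: N=1 E=0 S=0 W=0
Step 6 [NS]: N:car6-GO,E:wait,S:empty,W:wait | queues: N=0 E=0 S=0 W=0

N: empty
E: empty
S: empty
W: empty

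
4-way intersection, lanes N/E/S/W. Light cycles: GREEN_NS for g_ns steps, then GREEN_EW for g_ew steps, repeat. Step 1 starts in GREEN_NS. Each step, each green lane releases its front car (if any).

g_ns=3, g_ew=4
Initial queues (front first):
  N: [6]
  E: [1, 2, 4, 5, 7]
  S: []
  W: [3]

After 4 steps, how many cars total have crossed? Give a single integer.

Answer: 3

Derivation:
Step 1 [NS]: N:car6-GO,E:wait,S:empty,W:wait | queues: N=0 E=5 S=0 W=1
Step 2 [NS]: N:empty,E:wait,S:empty,W:wait | queues: N=0 E=5 S=0 W=1
Step 3 [NS]: N:empty,E:wait,S:empty,W:wait | queues: N=0 E=5 S=0 W=1
Step 4 [EW]: N:wait,E:car1-GO,S:wait,W:car3-GO | queues: N=0 E=4 S=0 W=0
Cars crossed by step 4: 3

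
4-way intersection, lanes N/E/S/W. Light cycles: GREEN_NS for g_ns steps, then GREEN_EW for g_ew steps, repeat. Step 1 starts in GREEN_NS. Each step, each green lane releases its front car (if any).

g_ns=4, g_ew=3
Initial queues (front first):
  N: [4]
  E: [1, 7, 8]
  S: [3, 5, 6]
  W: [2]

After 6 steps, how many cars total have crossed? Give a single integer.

Answer: 7

Derivation:
Step 1 [NS]: N:car4-GO,E:wait,S:car3-GO,W:wait | queues: N=0 E=3 S=2 W=1
Step 2 [NS]: N:empty,E:wait,S:car5-GO,W:wait | queues: N=0 E=3 S=1 W=1
Step 3 [NS]: N:empty,E:wait,S:car6-GO,W:wait | queues: N=0 E=3 S=0 W=1
Step 4 [NS]: N:empty,E:wait,S:empty,W:wait | queues: N=0 E=3 S=0 W=1
Step 5 [EW]: N:wait,E:car1-GO,S:wait,W:car2-GO | queues: N=0 E=2 S=0 W=0
Step 6 [EW]: N:wait,E:car7-GO,S:wait,W:empty | queues: N=0 E=1 S=0 W=0
Cars crossed by step 6: 7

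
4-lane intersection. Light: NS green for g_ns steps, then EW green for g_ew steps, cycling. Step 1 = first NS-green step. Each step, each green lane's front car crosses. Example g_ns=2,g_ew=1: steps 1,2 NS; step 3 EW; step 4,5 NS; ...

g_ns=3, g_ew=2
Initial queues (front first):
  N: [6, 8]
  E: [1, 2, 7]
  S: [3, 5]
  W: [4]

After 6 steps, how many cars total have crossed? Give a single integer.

Step 1 [NS]: N:car6-GO,E:wait,S:car3-GO,W:wait | queues: N=1 E=3 S=1 W=1
Step 2 [NS]: N:car8-GO,E:wait,S:car5-GO,W:wait | queues: N=0 E=3 S=0 W=1
Step 3 [NS]: N:empty,E:wait,S:empty,W:wait | queues: N=0 E=3 S=0 W=1
Step 4 [EW]: N:wait,E:car1-GO,S:wait,W:car4-GO | queues: N=0 E=2 S=0 W=0
Step 5 [EW]: N:wait,E:car2-GO,S:wait,W:empty | queues: N=0 E=1 S=0 W=0
Step 6 [NS]: N:empty,E:wait,S:empty,W:wait | queues: N=0 E=1 S=0 W=0
Cars crossed by step 6: 7

Answer: 7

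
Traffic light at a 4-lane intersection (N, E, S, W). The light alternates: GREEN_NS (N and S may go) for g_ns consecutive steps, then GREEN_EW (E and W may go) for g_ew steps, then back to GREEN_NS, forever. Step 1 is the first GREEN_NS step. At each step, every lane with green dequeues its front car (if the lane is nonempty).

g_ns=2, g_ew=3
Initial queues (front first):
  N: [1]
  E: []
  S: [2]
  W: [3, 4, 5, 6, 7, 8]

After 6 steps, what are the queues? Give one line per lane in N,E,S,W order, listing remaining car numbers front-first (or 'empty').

Step 1 [NS]: N:car1-GO,E:wait,S:car2-GO,W:wait | queues: N=0 E=0 S=0 W=6
Step 2 [NS]: N:empty,E:wait,S:empty,W:wait | queues: N=0 E=0 S=0 W=6
Step 3 [EW]: N:wait,E:empty,S:wait,W:car3-GO | queues: N=0 E=0 S=0 W=5
Step 4 [EW]: N:wait,E:empty,S:wait,W:car4-GO | queues: N=0 E=0 S=0 W=4
Step 5 [EW]: N:wait,E:empty,S:wait,W:car5-GO | queues: N=0 E=0 S=0 W=3
Step 6 [NS]: N:empty,E:wait,S:empty,W:wait | queues: N=0 E=0 S=0 W=3

N: empty
E: empty
S: empty
W: 6 7 8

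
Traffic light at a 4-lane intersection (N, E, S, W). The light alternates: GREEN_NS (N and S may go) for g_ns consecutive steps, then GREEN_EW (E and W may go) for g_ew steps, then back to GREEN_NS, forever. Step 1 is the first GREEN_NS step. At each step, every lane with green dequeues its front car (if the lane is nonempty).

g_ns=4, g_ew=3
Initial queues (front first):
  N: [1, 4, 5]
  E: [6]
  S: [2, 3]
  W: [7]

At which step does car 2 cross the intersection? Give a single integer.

Step 1 [NS]: N:car1-GO,E:wait,S:car2-GO,W:wait | queues: N=2 E=1 S=1 W=1
Step 2 [NS]: N:car4-GO,E:wait,S:car3-GO,W:wait | queues: N=1 E=1 S=0 W=1
Step 3 [NS]: N:car5-GO,E:wait,S:empty,W:wait | queues: N=0 E=1 S=0 W=1
Step 4 [NS]: N:empty,E:wait,S:empty,W:wait | queues: N=0 E=1 S=0 W=1
Step 5 [EW]: N:wait,E:car6-GO,S:wait,W:car7-GO | queues: N=0 E=0 S=0 W=0
Car 2 crosses at step 1

1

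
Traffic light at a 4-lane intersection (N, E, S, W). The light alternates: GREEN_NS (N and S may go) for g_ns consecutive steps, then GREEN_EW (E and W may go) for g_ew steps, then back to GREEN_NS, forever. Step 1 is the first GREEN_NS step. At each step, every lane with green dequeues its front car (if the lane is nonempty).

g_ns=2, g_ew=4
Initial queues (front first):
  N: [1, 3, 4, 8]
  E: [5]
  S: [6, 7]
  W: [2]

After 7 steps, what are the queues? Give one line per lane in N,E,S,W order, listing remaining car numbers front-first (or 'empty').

Step 1 [NS]: N:car1-GO,E:wait,S:car6-GO,W:wait | queues: N=3 E=1 S=1 W=1
Step 2 [NS]: N:car3-GO,E:wait,S:car7-GO,W:wait | queues: N=2 E=1 S=0 W=1
Step 3 [EW]: N:wait,E:car5-GO,S:wait,W:car2-GO | queues: N=2 E=0 S=0 W=0
Step 4 [EW]: N:wait,E:empty,S:wait,W:empty | queues: N=2 E=0 S=0 W=0
Step 5 [EW]: N:wait,E:empty,S:wait,W:empty | queues: N=2 E=0 S=0 W=0
Step 6 [EW]: N:wait,E:empty,S:wait,W:empty | queues: N=2 E=0 S=0 W=0
Step 7 [NS]: N:car4-GO,E:wait,S:empty,W:wait | queues: N=1 E=0 S=0 W=0

N: 8
E: empty
S: empty
W: empty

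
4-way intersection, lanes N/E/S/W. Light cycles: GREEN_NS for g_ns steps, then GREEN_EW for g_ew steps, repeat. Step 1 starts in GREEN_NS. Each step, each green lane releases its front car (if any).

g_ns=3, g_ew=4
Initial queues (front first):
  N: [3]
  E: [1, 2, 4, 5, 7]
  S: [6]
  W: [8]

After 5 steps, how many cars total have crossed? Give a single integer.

Step 1 [NS]: N:car3-GO,E:wait,S:car6-GO,W:wait | queues: N=0 E=5 S=0 W=1
Step 2 [NS]: N:empty,E:wait,S:empty,W:wait | queues: N=0 E=5 S=0 W=1
Step 3 [NS]: N:empty,E:wait,S:empty,W:wait | queues: N=0 E=5 S=0 W=1
Step 4 [EW]: N:wait,E:car1-GO,S:wait,W:car8-GO | queues: N=0 E=4 S=0 W=0
Step 5 [EW]: N:wait,E:car2-GO,S:wait,W:empty | queues: N=0 E=3 S=0 W=0
Cars crossed by step 5: 5

Answer: 5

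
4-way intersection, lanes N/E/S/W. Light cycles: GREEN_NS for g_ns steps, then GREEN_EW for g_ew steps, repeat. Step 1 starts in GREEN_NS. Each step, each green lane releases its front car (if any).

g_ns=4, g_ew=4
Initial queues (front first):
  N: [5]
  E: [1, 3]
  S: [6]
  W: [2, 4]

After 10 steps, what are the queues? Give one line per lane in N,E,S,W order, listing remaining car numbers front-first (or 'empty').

Step 1 [NS]: N:car5-GO,E:wait,S:car6-GO,W:wait | queues: N=0 E=2 S=0 W=2
Step 2 [NS]: N:empty,E:wait,S:empty,W:wait | queues: N=0 E=2 S=0 W=2
Step 3 [NS]: N:empty,E:wait,S:empty,W:wait | queues: N=0 E=2 S=0 W=2
Step 4 [NS]: N:empty,E:wait,S:empty,W:wait | queues: N=0 E=2 S=0 W=2
Step 5 [EW]: N:wait,E:car1-GO,S:wait,W:car2-GO | queues: N=0 E=1 S=0 W=1
Step 6 [EW]: N:wait,E:car3-GO,S:wait,W:car4-GO | queues: N=0 E=0 S=0 W=0

N: empty
E: empty
S: empty
W: empty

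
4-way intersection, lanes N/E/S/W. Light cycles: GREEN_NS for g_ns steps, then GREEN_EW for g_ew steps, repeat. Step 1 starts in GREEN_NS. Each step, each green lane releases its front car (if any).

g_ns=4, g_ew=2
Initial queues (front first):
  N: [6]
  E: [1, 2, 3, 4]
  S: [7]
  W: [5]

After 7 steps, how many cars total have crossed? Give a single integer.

Step 1 [NS]: N:car6-GO,E:wait,S:car7-GO,W:wait | queues: N=0 E=4 S=0 W=1
Step 2 [NS]: N:empty,E:wait,S:empty,W:wait | queues: N=0 E=4 S=0 W=1
Step 3 [NS]: N:empty,E:wait,S:empty,W:wait | queues: N=0 E=4 S=0 W=1
Step 4 [NS]: N:empty,E:wait,S:empty,W:wait | queues: N=0 E=4 S=0 W=1
Step 5 [EW]: N:wait,E:car1-GO,S:wait,W:car5-GO | queues: N=0 E=3 S=0 W=0
Step 6 [EW]: N:wait,E:car2-GO,S:wait,W:empty | queues: N=0 E=2 S=0 W=0
Step 7 [NS]: N:empty,E:wait,S:empty,W:wait | queues: N=0 E=2 S=0 W=0
Cars crossed by step 7: 5

Answer: 5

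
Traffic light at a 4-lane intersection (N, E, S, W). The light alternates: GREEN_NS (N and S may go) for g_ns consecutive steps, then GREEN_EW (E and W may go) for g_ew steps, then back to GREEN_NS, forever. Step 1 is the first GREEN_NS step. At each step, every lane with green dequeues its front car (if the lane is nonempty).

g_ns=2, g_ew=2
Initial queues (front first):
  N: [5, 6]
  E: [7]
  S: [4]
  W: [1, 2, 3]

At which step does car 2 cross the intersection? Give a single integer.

Step 1 [NS]: N:car5-GO,E:wait,S:car4-GO,W:wait | queues: N=1 E=1 S=0 W=3
Step 2 [NS]: N:car6-GO,E:wait,S:empty,W:wait | queues: N=0 E=1 S=0 W=3
Step 3 [EW]: N:wait,E:car7-GO,S:wait,W:car1-GO | queues: N=0 E=0 S=0 W=2
Step 4 [EW]: N:wait,E:empty,S:wait,W:car2-GO | queues: N=0 E=0 S=0 W=1
Step 5 [NS]: N:empty,E:wait,S:empty,W:wait | queues: N=0 E=0 S=0 W=1
Step 6 [NS]: N:empty,E:wait,S:empty,W:wait | queues: N=0 E=0 S=0 W=1
Step 7 [EW]: N:wait,E:empty,S:wait,W:car3-GO | queues: N=0 E=0 S=0 W=0
Car 2 crosses at step 4

4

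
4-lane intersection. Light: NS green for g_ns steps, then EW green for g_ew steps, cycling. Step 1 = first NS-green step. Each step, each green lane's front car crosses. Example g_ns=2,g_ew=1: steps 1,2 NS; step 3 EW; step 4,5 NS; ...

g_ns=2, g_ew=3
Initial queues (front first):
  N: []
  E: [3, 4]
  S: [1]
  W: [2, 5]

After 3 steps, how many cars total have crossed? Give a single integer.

Answer: 3

Derivation:
Step 1 [NS]: N:empty,E:wait,S:car1-GO,W:wait | queues: N=0 E=2 S=0 W=2
Step 2 [NS]: N:empty,E:wait,S:empty,W:wait | queues: N=0 E=2 S=0 W=2
Step 3 [EW]: N:wait,E:car3-GO,S:wait,W:car2-GO | queues: N=0 E=1 S=0 W=1
Cars crossed by step 3: 3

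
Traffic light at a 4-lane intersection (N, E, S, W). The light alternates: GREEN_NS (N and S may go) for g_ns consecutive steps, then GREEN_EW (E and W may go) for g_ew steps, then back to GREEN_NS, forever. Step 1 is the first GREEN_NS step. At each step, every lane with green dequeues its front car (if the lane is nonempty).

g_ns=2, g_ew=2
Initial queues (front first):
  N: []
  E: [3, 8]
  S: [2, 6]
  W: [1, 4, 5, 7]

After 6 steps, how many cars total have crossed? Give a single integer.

Answer: 6

Derivation:
Step 1 [NS]: N:empty,E:wait,S:car2-GO,W:wait | queues: N=0 E=2 S=1 W=4
Step 2 [NS]: N:empty,E:wait,S:car6-GO,W:wait | queues: N=0 E=2 S=0 W=4
Step 3 [EW]: N:wait,E:car3-GO,S:wait,W:car1-GO | queues: N=0 E=1 S=0 W=3
Step 4 [EW]: N:wait,E:car8-GO,S:wait,W:car4-GO | queues: N=0 E=0 S=0 W=2
Step 5 [NS]: N:empty,E:wait,S:empty,W:wait | queues: N=0 E=0 S=0 W=2
Step 6 [NS]: N:empty,E:wait,S:empty,W:wait | queues: N=0 E=0 S=0 W=2
Cars crossed by step 6: 6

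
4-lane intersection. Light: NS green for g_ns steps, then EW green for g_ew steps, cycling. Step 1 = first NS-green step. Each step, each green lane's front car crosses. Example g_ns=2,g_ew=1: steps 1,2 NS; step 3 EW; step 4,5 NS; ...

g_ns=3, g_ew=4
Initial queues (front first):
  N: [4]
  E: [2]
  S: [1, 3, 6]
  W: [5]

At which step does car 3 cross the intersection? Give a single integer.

Step 1 [NS]: N:car4-GO,E:wait,S:car1-GO,W:wait | queues: N=0 E=1 S=2 W=1
Step 2 [NS]: N:empty,E:wait,S:car3-GO,W:wait | queues: N=0 E=1 S=1 W=1
Step 3 [NS]: N:empty,E:wait,S:car6-GO,W:wait | queues: N=0 E=1 S=0 W=1
Step 4 [EW]: N:wait,E:car2-GO,S:wait,W:car5-GO | queues: N=0 E=0 S=0 W=0
Car 3 crosses at step 2

2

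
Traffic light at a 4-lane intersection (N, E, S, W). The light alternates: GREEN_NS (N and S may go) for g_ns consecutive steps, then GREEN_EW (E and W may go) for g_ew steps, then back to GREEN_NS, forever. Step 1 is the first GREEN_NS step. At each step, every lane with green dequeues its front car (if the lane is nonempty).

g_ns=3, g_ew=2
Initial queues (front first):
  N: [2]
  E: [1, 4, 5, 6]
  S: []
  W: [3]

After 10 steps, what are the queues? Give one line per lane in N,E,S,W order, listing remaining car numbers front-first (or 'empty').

Step 1 [NS]: N:car2-GO,E:wait,S:empty,W:wait | queues: N=0 E=4 S=0 W=1
Step 2 [NS]: N:empty,E:wait,S:empty,W:wait | queues: N=0 E=4 S=0 W=1
Step 3 [NS]: N:empty,E:wait,S:empty,W:wait | queues: N=0 E=4 S=0 W=1
Step 4 [EW]: N:wait,E:car1-GO,S:wait,W:car3-GO | queues: N=0 E=3 S=0 W=0
Step 5 [EW]: N:wait,E:car4-GO,S:wait,W:empty | queues: N=0 E=2 S=0 W=0
Step 6 [NS]: N:empty,E:wait,S:empty,W:wait | queues: N=0 E=2 S=0 W=0
Step 7 [NS]: N:empty,E:wait,S:empty,W:wait | queues: N=0 E=2 S=0 W=0
Step 8 [NS]: N:empty,E:wait,S:empty,W:wait | queues: N=0 E=2 S=0 W=0
Step 9 [EW]: N:wait,E:car5-GO,S:wait,W:empty | queues: N=0 E=1 S=0 W=0
Step 10 [EW]: N:wait,E:car6-GO,S:wait,W:empty | queues: N=0 E=0 S=0 W=0

N: empty
E: empty
S: empty
W: empty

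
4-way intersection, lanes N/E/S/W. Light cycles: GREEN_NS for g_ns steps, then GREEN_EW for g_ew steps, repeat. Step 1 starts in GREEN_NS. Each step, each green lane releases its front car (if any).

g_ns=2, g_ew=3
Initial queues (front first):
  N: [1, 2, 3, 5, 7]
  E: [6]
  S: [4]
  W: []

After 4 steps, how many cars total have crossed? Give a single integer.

Answer: 4

Derivation:
Step 1 [NS]: N:car1-GO,E:wait,S:car4-GO,W:wait | queues: N=4 E=1 S=0 W=0
Step 2 [NS]: N:car2-GO,E:wait,S:empty,W:wait | queues: N=3 E=1 S=0 W=0
Step 3 [EW]: N:wait,E:car6-GO,S:wait,W:empty | queues: N=3 E=0 S=0 W=0
Step 4 [EW]: N:wait,E:empty,S:wait,W:empty | queues: N=3 E=0 S=0 W=0
Cars crossed by step 4: 4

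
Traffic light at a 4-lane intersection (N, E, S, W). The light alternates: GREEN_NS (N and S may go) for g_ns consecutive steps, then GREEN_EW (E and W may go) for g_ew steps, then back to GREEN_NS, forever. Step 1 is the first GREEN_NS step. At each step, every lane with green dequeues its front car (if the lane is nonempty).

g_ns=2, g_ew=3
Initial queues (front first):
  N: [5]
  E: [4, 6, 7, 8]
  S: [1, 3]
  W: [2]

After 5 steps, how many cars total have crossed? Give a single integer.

Answer: 7

Derivation:
Step 1 [NS]: N:car5-GO,E:wait,S:car1-GO,W:wait | queues: N=0 E=4 S=1 W=1
Step 2 [NS]: N:empty,E:wait,S:car3-GO,W:wait | queues: N=0 E=4 S=0 W=1
Step 3 [EW]: N:wait,E:car4-GO,S:wait,W:car2-GO | queues: N=0 E=3 S=0 W=0
Step 4 [EW]: N:wait,E:car6-GO,S:wait,W:empty | queues: N=0 E=2 S=0 W=0
Step 5 [EW]: N:wait,E:car7-GO,S:wait,W:empty | queues: N=0 E=1 S=0 W=0
Cars crossed by step 5: 7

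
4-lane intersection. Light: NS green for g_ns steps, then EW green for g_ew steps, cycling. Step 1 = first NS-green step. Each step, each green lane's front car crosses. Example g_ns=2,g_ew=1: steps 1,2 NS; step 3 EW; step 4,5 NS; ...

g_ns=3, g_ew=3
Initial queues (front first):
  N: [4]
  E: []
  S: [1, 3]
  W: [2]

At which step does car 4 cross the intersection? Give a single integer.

Step 1 [NS]: N:car4-GO,E:wait,S:car1-GO,W:wait | queues: N=0 E=0 S=1 W=1
Step 2 [NS]: N:empty,E:wait,S:car3-GO,W:wait | queues: N=0 E=0 S=0 W=1
Step 3 [NS]: N:empty,E:wait,S:empty,W:wait | queues: N=0 E=0 S=0 W=1
Step 4 [EW]: N:wait,E:empty,S:wait,W:car2-GO | queues: N=0 E=0 S=0 W=0
Car 4 crosses at step 1

1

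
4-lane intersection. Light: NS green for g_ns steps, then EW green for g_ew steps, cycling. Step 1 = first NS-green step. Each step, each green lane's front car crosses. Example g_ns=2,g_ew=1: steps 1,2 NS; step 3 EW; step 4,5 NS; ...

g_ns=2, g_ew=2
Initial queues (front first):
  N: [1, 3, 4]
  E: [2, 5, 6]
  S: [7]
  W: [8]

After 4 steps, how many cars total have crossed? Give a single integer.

Answer: 6

Derivation:
Step 1 [NS]: N:car1-GO,E:wait,S:car7-GO,W:wait | queues: N=2 E=3 S=0 W=1
Step 2 [NS]: N:car3-GO,E:wait,S:empty,W:wait | queues: N=1 E=3 S=0 W=1
Step 3 [EW]: N:wait,E:car2-GO,S:wait,W:car8-GO | queues: N=1 E=2 S=0 W=0
Step 4 [EW]: N:wait,E:car5-GO,S:wait,W:empty | queues: N=1 E=1 S=0 W=0
Cars crossed by step 4: 6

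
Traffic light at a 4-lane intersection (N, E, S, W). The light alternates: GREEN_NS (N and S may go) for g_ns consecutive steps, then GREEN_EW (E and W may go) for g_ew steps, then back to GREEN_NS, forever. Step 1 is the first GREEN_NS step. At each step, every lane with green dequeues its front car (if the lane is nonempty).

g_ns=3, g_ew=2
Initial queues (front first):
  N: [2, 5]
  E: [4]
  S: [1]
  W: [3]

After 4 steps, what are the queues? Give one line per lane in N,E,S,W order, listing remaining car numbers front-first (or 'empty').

Step 1 [NS]: N:car2-GO,E:wait,S:car1-GO,W:wait | queues: N=1 E=1 S=0 W=1
Step 2 [NS]: N:car5-GO,E:wait,S:empty,W:wait | queues: N=0 E=1 S=0 W=1
Step 3 [NS]: N:empty,E:wait,S:empty,W:wait | queues: N=0 E=1 S=0 W=1
Step 4 [EW]: N:wait,E:car4-GO,S:wait,W:car3-GO | queues: N=0 E=0 S=0 W=0

N: empty
E: empty
S: empty
W: empty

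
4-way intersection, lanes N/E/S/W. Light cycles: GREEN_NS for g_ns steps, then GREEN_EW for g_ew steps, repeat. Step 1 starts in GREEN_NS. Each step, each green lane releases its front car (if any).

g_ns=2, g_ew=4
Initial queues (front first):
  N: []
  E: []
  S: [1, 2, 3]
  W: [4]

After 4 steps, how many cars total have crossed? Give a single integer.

Step 1 [NS]: N:empty,E:wait,S:car1-GO,W:wait | queues: N=0 E=0 S=2 W=1
Step 2 [NS]: N:empty,E:wait,S:car2-GO,W:wait | queues: N=0 E=0 S=1 W=1
Step 3 [EW]: N:wait,E:empty,S:wait,W:car4-GO | queues: N=0 E=0 S=1 W=0
Step 4 [EW]: N:wait,E:empty,S:wait,W:empty | queues: N=0 E=0 S=1 W=0
Cars crossed by step 4: 3

Answer: 3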